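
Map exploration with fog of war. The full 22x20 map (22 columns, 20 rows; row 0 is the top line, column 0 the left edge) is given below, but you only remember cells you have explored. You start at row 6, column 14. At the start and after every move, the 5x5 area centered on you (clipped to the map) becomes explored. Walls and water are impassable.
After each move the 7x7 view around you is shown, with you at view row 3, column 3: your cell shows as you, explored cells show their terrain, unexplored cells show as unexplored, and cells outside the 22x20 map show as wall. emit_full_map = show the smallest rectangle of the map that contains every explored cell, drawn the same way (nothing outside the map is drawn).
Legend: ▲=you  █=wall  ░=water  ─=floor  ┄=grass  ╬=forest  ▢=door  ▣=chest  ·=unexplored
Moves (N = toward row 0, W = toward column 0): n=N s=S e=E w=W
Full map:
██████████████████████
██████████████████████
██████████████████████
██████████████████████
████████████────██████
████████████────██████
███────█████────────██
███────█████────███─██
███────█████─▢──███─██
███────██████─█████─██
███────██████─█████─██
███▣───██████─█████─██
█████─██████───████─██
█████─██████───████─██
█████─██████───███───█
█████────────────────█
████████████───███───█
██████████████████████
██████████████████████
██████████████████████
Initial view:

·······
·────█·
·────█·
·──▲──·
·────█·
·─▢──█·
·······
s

·────█·
·────█·
·─────·
·──▲─█·
·─▢──█·
·█─███·
·······

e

────█··
────██·
──────·
───▲██·
─▢──██·
█─████·
·······

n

·······
────██·
────██·
───▲──·
────██·
─▢──██·
█─████·

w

·······
·────██
·────██
·──▲───
·────██
·─▢──██
·█─████

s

·────██
·────██
·──────
·──▲─██
·─▢──██
·█─████
·······

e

────██·
────██·
──────·
───▲██·
─▢──██·
█─████·
·······

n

·······
────██·
────██·
───▲──·
────██·
─▢──██·
█─████·

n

·······
·█████·
────██·
───▲██·
──────·
────██·
─▢──██·

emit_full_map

·█████
────██
───▲██
──────
────██
─▢──██
█─████

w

·······
·██████
·────██
·──▲─██
·──────
·────██
·─▢──██

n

·······
·█████·
·██████
·──▲─██
·────██
·──────
·────██

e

·······
██████·
██████·
───▲██·
────██·
──────·
────██·

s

██████·
██████·
────██·
───▲██·
──────·
────██·
─▢──██·

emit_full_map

██████
██████
────██
───▲██
──────
────██
─▢──██
█─████

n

·······
██████·
██████·
───▲██·
────██·
──────·
────██·

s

██████·
██████·
────██·
───▲██·
──────·
────██·
─▢──██·


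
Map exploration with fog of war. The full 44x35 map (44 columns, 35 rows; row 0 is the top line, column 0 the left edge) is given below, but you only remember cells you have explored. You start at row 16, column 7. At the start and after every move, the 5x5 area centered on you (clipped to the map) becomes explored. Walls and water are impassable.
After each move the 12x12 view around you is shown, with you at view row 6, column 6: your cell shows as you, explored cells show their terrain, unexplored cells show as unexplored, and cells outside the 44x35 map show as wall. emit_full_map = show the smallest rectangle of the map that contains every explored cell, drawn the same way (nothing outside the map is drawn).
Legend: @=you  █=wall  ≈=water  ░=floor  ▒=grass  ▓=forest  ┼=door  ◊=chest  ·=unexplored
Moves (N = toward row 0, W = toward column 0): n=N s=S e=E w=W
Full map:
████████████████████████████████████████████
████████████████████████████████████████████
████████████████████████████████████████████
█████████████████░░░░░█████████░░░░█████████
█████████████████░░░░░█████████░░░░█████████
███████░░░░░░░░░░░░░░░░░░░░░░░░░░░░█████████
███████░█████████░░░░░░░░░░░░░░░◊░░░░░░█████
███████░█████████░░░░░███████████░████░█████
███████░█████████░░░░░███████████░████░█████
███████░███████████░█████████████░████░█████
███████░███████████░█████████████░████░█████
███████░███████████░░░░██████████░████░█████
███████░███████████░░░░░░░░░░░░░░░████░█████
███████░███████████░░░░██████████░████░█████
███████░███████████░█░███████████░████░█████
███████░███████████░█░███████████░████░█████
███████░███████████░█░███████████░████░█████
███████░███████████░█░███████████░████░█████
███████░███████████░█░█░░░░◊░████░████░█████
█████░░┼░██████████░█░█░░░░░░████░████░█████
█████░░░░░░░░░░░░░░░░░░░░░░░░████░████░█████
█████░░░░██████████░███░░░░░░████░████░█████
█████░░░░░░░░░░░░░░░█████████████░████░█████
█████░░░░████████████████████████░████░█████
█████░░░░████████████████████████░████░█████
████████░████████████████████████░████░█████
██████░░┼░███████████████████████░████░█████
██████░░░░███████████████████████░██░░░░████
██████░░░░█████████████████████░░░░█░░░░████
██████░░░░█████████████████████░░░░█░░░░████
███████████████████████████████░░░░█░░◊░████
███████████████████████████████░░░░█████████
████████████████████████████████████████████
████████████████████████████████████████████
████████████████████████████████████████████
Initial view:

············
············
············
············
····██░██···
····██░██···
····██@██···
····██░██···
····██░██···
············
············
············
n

············
············
············
············
····██░██···
····██░██···
····██@██···
····██░██···
····██░██···
····██░██···
············
············

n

············
············
············
············
····██░██···
····██░██···
····██@██···
····██░██···
····██░██···
····██░██···
····██░██···
············

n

············
············
············
············
····██░██···
····██░██···
····██@██···
····██░██···
····██░██···
····██░██···
····██░██···
····██░██···

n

············
············
············
············
····██░██···
····██░██···
····██@██···
····██░██···
····██░██···
····██░██···
····██░██···
····██░██···


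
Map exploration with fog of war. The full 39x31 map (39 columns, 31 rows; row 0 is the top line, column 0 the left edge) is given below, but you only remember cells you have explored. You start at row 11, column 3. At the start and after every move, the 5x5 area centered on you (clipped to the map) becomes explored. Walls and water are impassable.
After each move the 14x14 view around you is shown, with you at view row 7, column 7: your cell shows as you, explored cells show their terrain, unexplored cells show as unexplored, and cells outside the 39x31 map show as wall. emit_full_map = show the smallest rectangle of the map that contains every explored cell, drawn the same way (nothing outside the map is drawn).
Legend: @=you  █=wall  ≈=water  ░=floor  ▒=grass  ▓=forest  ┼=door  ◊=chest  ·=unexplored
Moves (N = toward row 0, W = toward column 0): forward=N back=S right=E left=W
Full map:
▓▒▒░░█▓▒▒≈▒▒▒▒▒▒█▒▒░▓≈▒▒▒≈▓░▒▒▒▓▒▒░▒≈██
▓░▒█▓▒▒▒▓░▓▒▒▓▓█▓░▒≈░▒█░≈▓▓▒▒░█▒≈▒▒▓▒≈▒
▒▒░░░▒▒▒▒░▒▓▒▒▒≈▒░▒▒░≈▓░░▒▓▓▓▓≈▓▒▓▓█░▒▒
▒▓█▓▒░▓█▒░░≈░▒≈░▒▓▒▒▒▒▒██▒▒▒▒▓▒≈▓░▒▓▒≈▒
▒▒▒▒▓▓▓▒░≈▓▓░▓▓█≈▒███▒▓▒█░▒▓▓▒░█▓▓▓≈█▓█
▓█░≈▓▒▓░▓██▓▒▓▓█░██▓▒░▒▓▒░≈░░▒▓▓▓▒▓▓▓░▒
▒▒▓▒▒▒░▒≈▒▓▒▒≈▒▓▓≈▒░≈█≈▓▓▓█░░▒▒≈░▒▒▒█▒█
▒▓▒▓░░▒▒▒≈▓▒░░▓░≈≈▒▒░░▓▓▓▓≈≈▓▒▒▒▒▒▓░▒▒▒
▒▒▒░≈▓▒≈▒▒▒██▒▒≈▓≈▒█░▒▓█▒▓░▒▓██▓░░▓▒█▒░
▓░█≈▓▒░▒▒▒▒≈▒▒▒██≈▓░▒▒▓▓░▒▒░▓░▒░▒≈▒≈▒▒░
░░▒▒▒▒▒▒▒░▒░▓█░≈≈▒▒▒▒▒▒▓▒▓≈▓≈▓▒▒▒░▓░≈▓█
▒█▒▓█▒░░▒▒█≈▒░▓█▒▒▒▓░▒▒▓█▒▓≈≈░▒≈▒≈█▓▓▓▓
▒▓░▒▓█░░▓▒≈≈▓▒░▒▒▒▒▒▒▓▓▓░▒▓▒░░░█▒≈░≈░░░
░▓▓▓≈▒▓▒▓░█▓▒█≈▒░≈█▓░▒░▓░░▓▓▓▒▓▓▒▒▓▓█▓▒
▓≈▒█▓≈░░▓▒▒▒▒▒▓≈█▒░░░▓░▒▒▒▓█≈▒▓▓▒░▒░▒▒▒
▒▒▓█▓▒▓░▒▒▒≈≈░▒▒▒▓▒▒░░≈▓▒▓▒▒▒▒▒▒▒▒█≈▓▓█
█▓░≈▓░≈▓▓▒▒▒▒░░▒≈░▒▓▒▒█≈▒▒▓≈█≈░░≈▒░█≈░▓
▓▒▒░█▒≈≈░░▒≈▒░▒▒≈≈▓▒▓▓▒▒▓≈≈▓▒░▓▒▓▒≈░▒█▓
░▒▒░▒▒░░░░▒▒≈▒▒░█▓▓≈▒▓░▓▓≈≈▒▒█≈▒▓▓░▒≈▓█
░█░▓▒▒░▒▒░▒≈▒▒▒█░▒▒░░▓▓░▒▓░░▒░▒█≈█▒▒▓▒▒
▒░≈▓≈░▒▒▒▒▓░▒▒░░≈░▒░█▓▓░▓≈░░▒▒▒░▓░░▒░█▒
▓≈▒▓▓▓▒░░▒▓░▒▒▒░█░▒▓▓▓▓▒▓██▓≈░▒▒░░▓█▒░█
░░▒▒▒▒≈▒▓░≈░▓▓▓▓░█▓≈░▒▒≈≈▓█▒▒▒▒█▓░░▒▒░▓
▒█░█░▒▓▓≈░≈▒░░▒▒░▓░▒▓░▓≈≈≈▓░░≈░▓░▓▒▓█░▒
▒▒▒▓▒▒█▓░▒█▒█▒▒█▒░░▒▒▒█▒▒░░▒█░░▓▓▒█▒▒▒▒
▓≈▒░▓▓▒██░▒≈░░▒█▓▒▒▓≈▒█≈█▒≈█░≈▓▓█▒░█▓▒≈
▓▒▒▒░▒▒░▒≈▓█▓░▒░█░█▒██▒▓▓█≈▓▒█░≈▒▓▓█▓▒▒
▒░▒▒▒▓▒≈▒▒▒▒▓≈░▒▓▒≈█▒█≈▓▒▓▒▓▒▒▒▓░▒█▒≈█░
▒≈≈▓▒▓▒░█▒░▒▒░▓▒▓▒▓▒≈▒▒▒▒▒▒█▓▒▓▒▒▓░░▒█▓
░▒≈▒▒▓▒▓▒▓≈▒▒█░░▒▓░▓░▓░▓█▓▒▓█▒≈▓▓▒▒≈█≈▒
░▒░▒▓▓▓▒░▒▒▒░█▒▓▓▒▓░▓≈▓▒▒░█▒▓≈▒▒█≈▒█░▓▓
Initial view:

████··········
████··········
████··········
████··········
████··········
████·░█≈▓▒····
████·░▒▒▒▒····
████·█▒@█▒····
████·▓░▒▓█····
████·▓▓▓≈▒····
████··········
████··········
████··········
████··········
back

████··········
████··········
████··········
████··········
████·░█≈▓▒····
████·░▒▒▒▒····
████·█▒▓█▒····
████·▓░@▓█····
████·▓▓▓≈▒····
████·≈▒█▓≈····
████··········
████··········
████··········
████··········

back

████··········
████··········
████··········
████·░█≈▓▒····
████·░▒▒▒▒····
████·█▒▓█▒····
████·▓░▒▓█····
████·▓▓@≈▒····
████·≈▒█▓≈····
████·▒▓█▓▒····
████··········
████··········
████··········
████··········

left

█████·········
█████·········
█████·········
█████·░█≈▓▒···
█████·░▒▒▒▒···
█████▒█▒▓█▒···
█████▒▓░▒▓█···
█████░▓@▓≈▒···
█████▓≈▒█▓≈···
█████▒▒▓█▓▒···
█████·········
█████·········
█████·········
█████·········

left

██████········
██████········
██████········
██████·░█≈▓▒··
██████·░▒▒▒▒··
██████▒█▒▓█▒··
██████▒▓░▒▓█··
██████░@▓▓≈▒··
██████▓≈▒█▓≈··
██████▒▒▓█▓▒··
██████········
██████········
██████········
██████········

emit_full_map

·░█≈▓▒
·░▒▒▒▒
▒█▒▓█▒
▒▓░▒▓█
░@▓▓≈▒
▓≈▒█▓≈
▒▒▓█▓▒

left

███████·······
███████·······
███████·······
███████·░█≈▓▒·
███████·░▒▒▒▒·
███████▒█▒▓█▒·
███████▒▓░▒▓█·
███████@▓▓▓≈▒·
███████▓≈▒█▓≈·
███████▒▒▓█▓▒·
███████·······
███████·······
███████·······
███████·······

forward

███████·······
███████·······
███████·······
███████·······
███████·░█≈▓▒·
███████░░▒▒▒▒·
███████▒█▒▓█▒·
███████@▓░▒▓█·
███████░▓▓▓≈▒·
███████▓≈▒█▓≈·
███████▒▒▓█▓▒·
███████·······
███████·······
███████·······

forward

███████·······
███████·······
███████·······
███████·······
███████·······
███████▓░█≈▓▒·
███████░░▒▒▒▒·
███████@█▒▓█▒·
███████▒▓░▒▓█·
███████░▓▓▓≈▒·
███████▓≈▒█▓≈·
███████▒▒▓█▓▒·
███████·······
███████·······

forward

███████·······
███████·······
███████·······
███████·······
███████·······
███████▒▒▒····
███████▓░█≈▓▒·
███████@░▒▒▒▒·
███████▒█▒▓█▒·
███████▒▓░▒▓█·
███████░▓▓▓≈▒·
███████▓≈▒█▓≈·
███████▒▒▓█▓▒·
███████·······

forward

███████·······
███████·······
███████·······
███████·······
███████·······
███████▒▓▒····
███████▒▒▒····
███████@░█≈▓▒·
███████░░▒▒▒▒·
███████▒█▒▓█▒·
███████▒▓░▒▓█·
███████░▓▓▓≈▒·
███████▓≈▒█▓≈·
███████▒▒▓█▓▒·

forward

███████·······
███████·······
███████·······
███████·······
███████·······
███████▒▒▓····
███████▒▓▒····
███████@▒▒····
███████▓░█≈▓▒·
███████░░▒▒▒▒·
███████▒█▒▓█▒·
███████▒▓░▒▓█·
███████░▓▓▓≈▒·
███████▓≈▒█▓≈·

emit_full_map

▒▒▓···
▒▓▒···
@▒▒···
▓░█≈▓▒
░░▒▒▒▒
▒█▒▓█▒
▒▓░▒▓█
░▓▓▓≈▒
▓≈▒█▓≈
▒▒▓█▓▒

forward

███████·······
███████·······
███████·······
███████·······
███████·······
███████▓█░····
███████▒▒▓····
███████@▓▒····
███████▒▒▒····
███████▓░█≈▓▒·
███████░░▒▒▒▒·
███████▒█▒▓█▒·
███████▒▓░▒▓█·
███████░▓▓▓≈▒·

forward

██████████████
███████·······
███████·······
███████·······
███████·······
███████▒▒▒····
███████▓█░····
███████@▒▓····
███████▒▓▒····
███████▒▒▒····
███████▓░█≈▓▒·
███████░░▒▒▒▒·
███████▒█▒▓█▒·
███████▒▓░▒▓█·

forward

██████████████
██████████████
███████·······
███████·······
███████·······
███████▒▓█····
███████▒▒▒····
███████@█░····
███████▒▒▓····
███████▒▓▒····
███████▒▒▒····
███████▓░█≈▓▒·
███████░░▒▒▒▒·
███████▒█▒▓█▒·

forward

██████████████
██████████████
██████████████
███████·······
███████·······
███████▒▒░····
███████▒▓█····
███████@▒▒····
███████▓█░····
███████▒▒▓····
███████▒▓▒····
███████▒▒▒····
███████▓░█≈▓▒·
███████░░▒▒▒▒·

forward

██████████████
██████████████
██████████████
██████████████
███████·······
███████▓░▒····
███████▒▒░····
███████@▓█····
███████▒▒▒····
███████▓█░····
███████▒▒▓····
███████▒▓▒····
███████▒▒▒····
███████▓░█≈▓▒·

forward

██████████████
██████████████
██████████████
██████████████
██████████████
███████▓▒▒····
███████▓░▒····
███████@▒░····
███████▒▓█····
███████▒▒▒····
███████▓█░····
███████▒▒▓····
███████▒▓▒····
███████▒▒▒····

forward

██████████████
██████████████
██████████████
██████████████
██████████████
██████████████
███████▓▒▒····
███████@░▒····
███████▒▒░····
███████▒▓█····
███████▒▒▒····
███████▓█░····
███████▒▒▓····
███████▒▓▒····

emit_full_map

▓▒▒···
@░▒···
▒▒░···
▒▓█···
▒▒▒···
▓█░···
▒▒▓···
▒▓▒···
▒▒▒···
▓░█≈▓▒
░░▒▒▒▒
▒█▒▓█▒
▒▓░▒▓█
░▓▓▓≈▒
▓≈▒█▓≈
▒▒▓█▓▒


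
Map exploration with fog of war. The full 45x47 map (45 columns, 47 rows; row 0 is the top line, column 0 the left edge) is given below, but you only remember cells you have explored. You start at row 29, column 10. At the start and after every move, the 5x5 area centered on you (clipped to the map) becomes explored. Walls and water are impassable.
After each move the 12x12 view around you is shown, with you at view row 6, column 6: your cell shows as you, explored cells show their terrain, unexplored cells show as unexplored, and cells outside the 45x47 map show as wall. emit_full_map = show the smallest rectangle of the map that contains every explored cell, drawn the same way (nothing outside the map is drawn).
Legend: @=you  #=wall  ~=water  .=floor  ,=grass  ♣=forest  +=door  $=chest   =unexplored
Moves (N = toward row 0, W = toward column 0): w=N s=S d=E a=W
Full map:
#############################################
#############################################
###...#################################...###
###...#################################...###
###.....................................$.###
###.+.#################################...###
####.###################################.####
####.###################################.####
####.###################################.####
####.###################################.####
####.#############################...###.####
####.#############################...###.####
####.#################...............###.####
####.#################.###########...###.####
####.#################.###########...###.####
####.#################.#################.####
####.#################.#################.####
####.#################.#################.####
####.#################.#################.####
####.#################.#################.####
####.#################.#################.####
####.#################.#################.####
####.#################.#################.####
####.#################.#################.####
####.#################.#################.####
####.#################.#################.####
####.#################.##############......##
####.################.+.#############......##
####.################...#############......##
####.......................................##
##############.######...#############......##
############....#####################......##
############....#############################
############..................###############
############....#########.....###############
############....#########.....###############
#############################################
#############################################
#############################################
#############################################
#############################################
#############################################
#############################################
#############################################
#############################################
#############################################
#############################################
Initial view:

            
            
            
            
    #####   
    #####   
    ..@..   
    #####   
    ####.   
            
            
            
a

            
            
            
            
    ######  
    ######  
    ..@...  
    ######  
    #####.  
            
            
            

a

            
            
            
            
    ####### 
    ####### 
    ..@.... 
    ####### 
    ######. 
            
            
            

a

            
            
            
            
    ########
    ########
    ..@.....
    ########
    #######.
            
            
            

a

            
            
            
            
    .#######
    .#######
    ..@.....
    ########
    ########
            
            
            

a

#           
#           
#           
#           
#   #.######
#   #.######
#   #.@.....
#   ########
#   ########
#           
#           
#           

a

##          
##          
##          
##          
##  ##.#####
##  ##.#####
##  ##@.....
##  ########
##  ########
##          
##          
##          

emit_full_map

##.########
##.########
##@........
###########
##########.

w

##          
##          
##          
##          
##  ##.##   
##  ##.#####
##  ##@#####
##  ##......
##  ########
##  ########
##          
##          

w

##          
##          
##          
##          
##  ##.##   
##  ##.##   
##  ##@#####
##  ##.#####
##  ##......
##  ########
##  ########
##          

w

##          
##          
##          
##          
##  ##.##   
##  ##.##   
##  ##@##   
##  ##.#####
##  ##.#####
##  ##......
##  ########
##  ########

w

##          
##          
##          
##          
##  ##.##   
##  ##.##   
##  ##@##   
##  ##.##   
##  ##.#####
##  ##.#####
##  ##......
##  ########

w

##          
##          
##          
##          
##  ##.##   
##  ##.##   
##  ##@##   
##  ##.##   
##  ##.##   
##  ##.#####
##  ##.#####
##  ##......

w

##          
##          
##          
##          
##  ##.##   
##  ##.##   
##  ##@##   
##  ##.##   
##  ##.##   
##  ##.##   
##  ##.#####
##  ##.#####

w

##          
##          
##          
##          
##  ##.##   
##  ##.##   
##  ##@##   
##  ##.##   
##  ##.##   
##  ##.##   
##  ##.##   
##  ##.#####

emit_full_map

##.##      
##.##      
##@##      
##.##      
##.##      
##.##      
##.##      
##.########
##.########
##.........
###########
##########.

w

##          
##          
##          
##          
##  ##.##   
##  ##.##   
##  ##@##   
##  ##.##   
##  ##.##   
##  ##.##   
##  ##.##   
##  ##.##   

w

##          
##          
##          
##          
##  ##.##   
##  ##.##   
##  ##@##   
##  ##.##   
##  ##.##   
##  ##.##   
##  ##.##   
##  ##.##   


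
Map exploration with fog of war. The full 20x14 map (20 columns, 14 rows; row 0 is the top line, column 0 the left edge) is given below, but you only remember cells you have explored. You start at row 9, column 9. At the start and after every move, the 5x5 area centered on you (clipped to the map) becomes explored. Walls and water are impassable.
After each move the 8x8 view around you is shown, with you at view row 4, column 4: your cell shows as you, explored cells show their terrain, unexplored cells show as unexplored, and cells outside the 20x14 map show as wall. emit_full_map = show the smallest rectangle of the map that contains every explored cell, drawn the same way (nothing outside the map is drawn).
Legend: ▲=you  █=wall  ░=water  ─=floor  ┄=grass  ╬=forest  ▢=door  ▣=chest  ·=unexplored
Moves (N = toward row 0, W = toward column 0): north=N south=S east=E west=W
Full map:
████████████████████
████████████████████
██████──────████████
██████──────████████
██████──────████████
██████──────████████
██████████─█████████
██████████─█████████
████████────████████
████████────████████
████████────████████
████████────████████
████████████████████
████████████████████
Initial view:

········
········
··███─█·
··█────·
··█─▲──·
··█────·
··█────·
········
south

········
··███─█·
··█────·
··█────·
··█─▲──·
··█────·
··█████·
········

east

········
·███─█··
·█────█·
·█────█·
·█──▲─█·
·█────█·
·██████·
········

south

·███─█··
·█────█·
·█────█·
·█────█·
·█──▲─█·
·██████·
··█████·
████████

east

███─█···
█────█··
█────██·
█────██·
█───▲██·
███████·
·██████·
████████

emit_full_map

███─█··
█────█·
█────██
█────██
█───▲██
███████
·██████

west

·███─█··
·█────█·
·█────██
·█────██
·█──▲─██
·███████
··██████
████████

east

███─█···
█────█··
█────██·
█────██·
█───▲██·
███████·
·██████·
████████

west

·███─█··
·█────█·
·█────██
·█────██
·█──▲─██
·███████
··██████
████████

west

··███─█·
··█────█
··█────█
··█────█
··█─▲──█
··██████
··██████
████████

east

·███─█··
·█────█·
·█────██
·█────██
·█──▲─██
·███████
·███████
████████

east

███─█···
█────█··
█────██·
█────██·
█───▲██·
███████·
███████·
████████

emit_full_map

███─█··
█────█·
█────██
█────██
█───▲██
███████
███████


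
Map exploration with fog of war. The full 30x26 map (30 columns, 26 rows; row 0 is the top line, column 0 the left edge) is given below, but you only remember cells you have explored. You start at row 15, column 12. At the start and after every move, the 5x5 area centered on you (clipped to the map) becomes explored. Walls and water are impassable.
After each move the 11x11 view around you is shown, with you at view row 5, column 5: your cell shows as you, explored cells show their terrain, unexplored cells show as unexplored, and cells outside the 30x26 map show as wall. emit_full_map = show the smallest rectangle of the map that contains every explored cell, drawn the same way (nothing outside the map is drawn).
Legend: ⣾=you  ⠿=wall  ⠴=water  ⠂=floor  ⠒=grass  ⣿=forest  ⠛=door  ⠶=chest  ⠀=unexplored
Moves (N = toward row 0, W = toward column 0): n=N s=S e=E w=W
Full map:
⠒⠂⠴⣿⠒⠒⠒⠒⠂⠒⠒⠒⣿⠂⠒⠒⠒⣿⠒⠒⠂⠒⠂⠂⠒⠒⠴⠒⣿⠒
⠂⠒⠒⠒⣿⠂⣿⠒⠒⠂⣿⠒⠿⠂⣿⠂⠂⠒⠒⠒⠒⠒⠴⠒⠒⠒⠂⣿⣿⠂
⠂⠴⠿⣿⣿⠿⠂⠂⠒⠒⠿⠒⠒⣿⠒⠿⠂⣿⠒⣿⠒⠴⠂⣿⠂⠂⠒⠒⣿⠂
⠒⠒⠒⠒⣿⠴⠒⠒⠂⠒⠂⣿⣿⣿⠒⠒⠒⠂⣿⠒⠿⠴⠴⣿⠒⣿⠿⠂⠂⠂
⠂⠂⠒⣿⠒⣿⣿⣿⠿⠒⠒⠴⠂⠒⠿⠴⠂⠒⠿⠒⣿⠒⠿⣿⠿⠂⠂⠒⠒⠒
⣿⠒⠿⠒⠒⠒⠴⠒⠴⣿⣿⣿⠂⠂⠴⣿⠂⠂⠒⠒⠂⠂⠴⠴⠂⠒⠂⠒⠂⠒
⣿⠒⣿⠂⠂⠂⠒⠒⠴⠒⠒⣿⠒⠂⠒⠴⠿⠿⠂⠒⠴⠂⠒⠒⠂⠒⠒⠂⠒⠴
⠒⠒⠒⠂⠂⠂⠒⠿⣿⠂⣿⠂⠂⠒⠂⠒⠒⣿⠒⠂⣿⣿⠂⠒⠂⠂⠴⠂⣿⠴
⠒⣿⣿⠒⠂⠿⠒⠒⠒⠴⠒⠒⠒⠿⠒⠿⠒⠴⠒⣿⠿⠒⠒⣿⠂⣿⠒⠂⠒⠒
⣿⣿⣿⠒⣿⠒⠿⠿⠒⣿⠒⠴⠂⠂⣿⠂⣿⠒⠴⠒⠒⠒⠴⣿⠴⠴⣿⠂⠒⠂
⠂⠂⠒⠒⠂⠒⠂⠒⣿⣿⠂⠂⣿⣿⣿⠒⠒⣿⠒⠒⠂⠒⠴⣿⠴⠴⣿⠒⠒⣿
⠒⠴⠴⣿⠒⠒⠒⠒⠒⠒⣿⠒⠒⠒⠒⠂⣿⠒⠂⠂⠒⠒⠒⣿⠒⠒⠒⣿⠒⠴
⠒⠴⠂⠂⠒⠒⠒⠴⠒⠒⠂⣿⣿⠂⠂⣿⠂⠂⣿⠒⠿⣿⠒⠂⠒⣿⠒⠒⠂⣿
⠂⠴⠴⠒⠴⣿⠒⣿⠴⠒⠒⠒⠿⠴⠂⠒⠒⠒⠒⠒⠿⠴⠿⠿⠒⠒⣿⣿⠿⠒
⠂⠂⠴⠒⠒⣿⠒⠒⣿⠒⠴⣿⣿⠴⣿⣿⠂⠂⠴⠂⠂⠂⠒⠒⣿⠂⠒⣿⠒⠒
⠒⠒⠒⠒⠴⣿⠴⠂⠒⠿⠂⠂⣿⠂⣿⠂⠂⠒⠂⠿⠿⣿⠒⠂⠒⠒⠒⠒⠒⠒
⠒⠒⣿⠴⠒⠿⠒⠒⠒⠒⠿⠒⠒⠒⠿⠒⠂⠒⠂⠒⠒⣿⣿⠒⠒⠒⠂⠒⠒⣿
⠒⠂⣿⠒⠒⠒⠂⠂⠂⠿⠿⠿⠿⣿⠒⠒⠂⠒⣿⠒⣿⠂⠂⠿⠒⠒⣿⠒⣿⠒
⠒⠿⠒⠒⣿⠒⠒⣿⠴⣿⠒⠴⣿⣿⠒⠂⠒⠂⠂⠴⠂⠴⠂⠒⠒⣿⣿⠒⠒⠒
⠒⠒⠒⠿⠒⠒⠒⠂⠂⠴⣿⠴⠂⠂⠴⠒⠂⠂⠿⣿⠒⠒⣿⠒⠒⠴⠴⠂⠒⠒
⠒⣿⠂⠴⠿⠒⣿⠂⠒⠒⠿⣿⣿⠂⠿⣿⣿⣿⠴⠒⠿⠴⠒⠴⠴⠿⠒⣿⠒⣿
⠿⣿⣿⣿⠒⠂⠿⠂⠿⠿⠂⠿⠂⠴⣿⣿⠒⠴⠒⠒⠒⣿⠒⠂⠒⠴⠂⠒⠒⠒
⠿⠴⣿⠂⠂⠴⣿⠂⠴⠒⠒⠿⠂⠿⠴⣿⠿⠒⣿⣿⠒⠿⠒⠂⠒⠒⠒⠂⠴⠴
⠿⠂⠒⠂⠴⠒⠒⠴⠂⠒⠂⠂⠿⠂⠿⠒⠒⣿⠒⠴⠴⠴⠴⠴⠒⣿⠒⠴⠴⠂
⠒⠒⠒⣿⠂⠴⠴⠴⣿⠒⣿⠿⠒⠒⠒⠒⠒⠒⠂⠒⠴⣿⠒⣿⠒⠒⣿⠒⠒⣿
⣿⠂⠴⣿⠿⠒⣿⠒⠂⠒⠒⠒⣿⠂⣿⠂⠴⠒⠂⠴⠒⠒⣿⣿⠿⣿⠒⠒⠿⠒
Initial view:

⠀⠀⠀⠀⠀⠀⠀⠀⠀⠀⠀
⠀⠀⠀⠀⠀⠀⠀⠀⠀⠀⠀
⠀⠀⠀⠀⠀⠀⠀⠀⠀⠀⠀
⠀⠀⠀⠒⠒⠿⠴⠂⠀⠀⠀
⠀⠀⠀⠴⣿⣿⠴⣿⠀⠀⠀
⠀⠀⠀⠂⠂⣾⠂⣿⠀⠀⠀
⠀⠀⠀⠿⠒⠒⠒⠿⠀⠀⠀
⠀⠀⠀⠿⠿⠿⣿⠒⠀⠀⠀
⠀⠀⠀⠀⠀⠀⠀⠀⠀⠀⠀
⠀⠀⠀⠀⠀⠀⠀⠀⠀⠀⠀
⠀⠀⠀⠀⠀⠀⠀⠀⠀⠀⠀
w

⠀⠀⠀⠀⠀⠀⠀⠀⠀⠀⠀
⠀⠀⠀⠀⠀⠀⠀⠀⠀⠀⠀
⠀⠀⠀⠀⠀⠀⠀⠀⠀⠀⠀
⠀⠀⠀⠒⠒⠒⠿⠴⠂⠀⠀
⠀⠀⠀⠒⠴⣿⣿⠴⣿⠀⠀
⠀⠀⠀⠿⠂⣾⣿⠂⣿⠀⠀
⠀⠀⠀⠒⠿⠒⠒⠒⠿⠀⠀
⠀⠀⠀⠿⠿⠿⠿⣿⠒⠀⠀
⠀⠀⠀⠀⠀⠀⠀⠀⠀⠀⠀
⠀⠀⠀⠀⠀⠀⠀⠀⠀⠀⠀
⠀⠀⠀⠀⠀⠀⠀⠀⠀⠀⠀

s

⠀⠀⠀⠀⠀⠀⠀⠀⠀⠀⠀
⠀⠀⠀⠀⠀⠀⠀⠀⠀⠀⠀
⠀⠀⠀⠒⠒⠒⠿⠴⠂⠀⠀
⠀⠀⠀⠒⠴⣿⣿⠴⣿⠀⠀
⠀⠀⠀⠿⠂⠂⣿⠂⣿⠀⠀
⠀⠀⠀⠒⠿⣾⠒⠒⠿⠀⠀
⠀⠀⠀⠿⠿⠿⠿⣿⠒⠀⠀
⠀⠀⠀⣿⠒⠴⣿⣿⠀⠀⠀
⠀⠀⠀⠀⠀⠀⠀⠀⠀⠀⠀
⠀⠀⠀⠀⠀⠀⠀⠀⠀⠀⠀
⠀⠀⠀⠀⠀⠀⠀⠀⠀⠀⠀

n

⠀⠀⠀⠀⠀⠀⠀⠀⠀⠀⠀
⠀⠀⠀⠀⠀⠀⠀⠀⠀⠀⠀
⠀⠀⠀⠀⠀⠀⠀⠀⠀⠀⠀
⠀⠀⠀⠒⠒⠒⠿⠴⠂⠀⠀
⠀⠀⠀⠒⠴⣿⣿⠴⣿⠀⠀
⠀⠀⠀⠿⠂⣾⣿⠂⣿⠀⠀
⠀⠀⠀⠒⠿⠒⠒⠒⠿⠀⠀
⠀⠀⠀⠿⠿⠿⠿⣿⠒⠀⠀
⠀⠀⠀⣿⠒⠴⣿⣿⠀⠀⠀
⠀⠀⠀⠀⠀⠀⠀⠀⠀⠀⠀
⠀⠀⠀⠀⠀⠀⠀⠀⠀⠀⠀

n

⠀⠀⠀⠀⠀⠀⠀⠀⠀⠀⠀
⠀⠀⠀⠀⠀⠀⠀⠀⠀⠀⠀
⠀⠀⠀⠀⠀⠀⠀⠀⠀⠀⠀
⠀⠀⠀⠒⠂⣿⣿⠂⠀⠀⠀
⠀⠀⠀⠒⠒⠒⠿⠴⠂⠀⠀
⠀⠀⠀⠒⠴⣾⣿⠴⣿⠀⠀
⠀⠀⠀⠿⠂⠂⣿⠂⣿⠀⠀
⠀⠀⠀⠒⠿⠒⠒⠒⠿⠀⠀
⠀⠀⠀⠿⠿⠿⠿⣿⠒⠀⠀
⠀⠀⠀⣿⠒⠴⣿⣿⠀⠀⠀
⠀⠀⠀⠀⠀⠀⠀⠀⠀⠀⠀

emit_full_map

⠒⠂⣿⣿⠂⠀
⠒⠒⠒⠿⠴⠂
⠒⠴⣾⣿⠴⣿
⠿⠂⠂⣿⠂⣿
⠒⠿⠒⠒⠒⠿
⠿⠿⠿⠿⣿⠒
⣿⠒⠴⣿⣿⠀

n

⠀⠀⠀⠀⠀⠀⠀⠀⠀⠀⠀
⠀⠀⠀⠀⠀⠀⠀⠀⠀⠀⠀
⠀⠀⠀⠀⠀⠀⠀⠀⠀⠀⠀
⠀⠀⠀⠒⣿⠒⠒⠒⠀⠀⠀
⠀⠀⠀⠒⠂⣿⣿⠂⠀⠀⠀
⠀⠀⠀⠒⠒⣾⠿⠴⠂⠀⠀
⠀⠀⠀⠒⠴⣿⣿⠴⣿⠀⠀
⠀⠀⠀⠿⠂⠂⣿⠂⣿⠀⠀
⠀⠀⠀⠒⠿⠒⠒⠒⠿⠀⠀
⠀⠀⠀⠿⠿⠿⠿⣿⠒⠀⠀
⠀⠀⠀⣿⠒⠴⣿⣿⠀⠀⠀

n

⠀⠀⠀⠀⠀⠀⠀⠀⠀⠀⠀
⠀⠀⠀⠀⠀⠀⠀⠀⠀⠀⠀
⠀⠀⠀⠀⠀⠀⠀⠀⠀⠀⠀
⠀⠀⠀⣿⠂⠂⣿⣿⠀⠀⠀
⠀⠀⠀⠒⣿⠒⠒⠒⠀⠀⠀
⠀⠀⠀⠒⠂⣾⣿⠂⠀⠀⠀
⠀⠀⠀⠒⠒⠒⠿⠴⠂⠀⠀
⠀⠀⠀⠒⠴⣿⣿⠴⣿⠀⠀
⠀⠀⠀⠿⠂⠂⣿⠂⣿⠀⠀
⠀⠀⠀⠒⠿⠒⠒⠒⠿⠀⠀
⠀⠀⠀⠿⠿⠿⠿⣿⠒⠀⠀

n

⠀⠀⠀⠀⠀⠀⠀⠀⠀⠀⠀
⠀⠀⠀⠀⠀⠀⠀⠀⠀⠀⠀
⠀⠀⠀⠀⠀⠀⠀⠀⠀⠀⠀
⠀⠀⠀⣿⠒⠴⠂⠂⠀⠀⠀
⠀⠀⠀⣿⠂⠂⣿⣿⠀⠀⠀
⠀⠀⠀⠒⣿⣾⠒⠒⠀⠀⠀
⠀⠀⠀⠒⠂⣿⣿⠂⠀⠀⠀
⠀⠀⠀⠒⠒⠒⠿⠴⠂⠀⠀
⠀⠀⠀⠒⠴⣿⣿⠴⣿⠀⠀
⠀⠀⠀⠿⠂⠂⣿⠂⣿⠀⠀
⠀⠀⠀⠒⠿⠒⠒⠒⠿⠀⠀

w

⠀⠀⠀⠀⠀⠀⠀⠀⠀⠀⠀
⠀⠀⠀⠀⠀⠀⠀⠀⠀⠀⠀
⠀⠀⠀⠀⠀⠀⠀⠀⠀⠀⠀
⠀⠀⠀⠒⣿⠒⠴⠂⠂⠀⠀
⠀⠀⠀⣿⣿⠂⠂⣿⣿⠀⠀
⠀⠀⠀⠒⠒⣾⠒⠒⠒⠀⠀
⠀⠀⠀⠒⠒⠂⣿⣿⠂⠀⠀
⠀⠀⠀⠴⠒⠒⠒⠿⠴⠂⠀
⠀⠀⠀⠀⠒⠴⣿⣿⠴⣿⠀
⠀⠀⠀⠀⠿⠂⠂⣿⠂⣿⠀
⠀⠀⠀⠀⠒⠿⠒⠒⠒⠿⠀

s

⠀⠀⠀⠀⠀⠀⠀⠀⠀⠀⠀
⠀⠀⠀⠀⠀⠀⠀⠀⠀⠀⠀
⠀⠀⠀⠒⣿⠒⠴⠂⠂⠀⠀
⠀⠀⠀⣿⣿⠂⠂⣿⣿⠀⠀
⠀⠀⠀⠒⠒⣿⠒⠒⠒⠀⠀
⠀⠀⠀⠒⠒⣾⣿⣿⠂⠀⠀
⠀⠀⠀⠴⠒⠒⠒⠿⠴⠂⠀
⠀⠀⠀⣿⠒⠴⣿⣿⠴⣿⠀
⠀⠀⠀⠀⠿⠂⠂⣿⠂⣿⠀
⠀⠀⠀⠀⠒⠿⠒⠒⠒⠿⠀
⠀⠀⠀⠀⠿⠿⠿⠿⣿⠒⠀

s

⠀⠀⠀⠀⠀⠀⠀⠀⠀⠀⠀
⠀⠀⠀⠒⣿⠒⠴⠂⠂⠀⠀
⠀⠀⠀⣿⣿⠂⠂⣿⣿⠀⠀
⠀⠀⠀⠒⠒⣿⠒⠒⠒⠀⠀
⠀⠀⠀⠒⠒⠂⣿⣿⠂⠀⠀
⠀⠀⠀⠴⠒⣾⠒⠿⠴⠂⠀
⠀⠀⠀⣿⠒⠴⣿⣿⠴⣿⠀
⠀⠀⠀⠒⠿⠂⠂⣿⠂⣿⠀
⠀⠀⠀⠀⠒⠿⠒⠒⠒⠿⠀
⠀⠀⠀⠀⠿⠿⠿⠿⣿⠒⠀
⠀⠀⠀⠀⣿⠒⠴⣿⣿⠀⠀

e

⠀⠀⠀⠀⠀⠀⠀⠀⠀⠀⠀
⠀⠀⠒⣿⠒⠴⠂⠂⠀⠀⠀
⠀⠀⣿⣿⠂⠂⣿⣿⠀⠀⠀
⠀⠀⠒⠒⣿⠒⠒⠒⠀⠀⠀
⠀⠀⠒⠒⠂⣿⣿⠂⠀⠀⠀
⠀⠀⠴⠒⠒⣾⠿⠴⠂⠀⠀
⠀⠀⣿⠒⠴⣿⣿⠴⣿⠀⠀
⠀⠀⠒⠿⠂⠂⣿⠂⣿⠀⠀
⠀⠀⠀⠒⠿⠒⠒⠒⠿⠀⠀
⠀⠀⠀⠿⠿⠿⠿⣿⠒⠀⠀
⠀⠀⠀⣿⠒⠴⣿⣿⠀⠀⠀

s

⠀⠀⠒⣿⠒⠴⠂⠂⠀⠀⠀
⠀⠀⣿⣿⠂⠂⣿⣿⠀⠀⠀
⠀⠀⠒⠒⣿⠒⠒⠒⠀⠀⠀
⠀⠀⠒⠒⠂⣿⣿⠂⠀⠀⠀
⠀⠀⠴⠒⠒⠒⠿⠴⠂⠀⠀
⠀⠀⣿⠒⠴⣾⣿⠴⣿⠀⠀
⠀⠀⠒⠿⠂⠂⣿⠂⣿⠀⠀
⠀⠀⠀⠒⠿⠒⠒⠒⠿⠀⠀
⠀⠀⠀⠿⠿⠿⠿⣿⠒⠀⠀
⠀⠀⠀⣿⠒⠴⣿⣿⠀⠀⠀
⠀⠀⠀⠀⠀⠀⠀⠀⠀⠀⠀

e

⠀⠒⣿⠒⠴⠂⠂⠀⠀⠀⠀
⠀⣿⣿⠂⠂⣿⣿⠀⠀⠀⠀
⠀⠒⠒⣿⠒⠒⠒⠀⠀⠀⠀
⠀⠒⠒⠂⣿⣿⠂⠂⠀⠀⠀
⠀⠴⠒⠒⠒⠿⠴⠂⠀⠀⠀
⠀⣿⠒⠴⣿⣾⠴⣿⠀⠀⠀
⠀⠒⠿⠂⠂⣿⠂⣿⠀⠀⠀
⠀⠀⠒⠿⠒⠒⠒⠿⠀⠀⠀
⠀⠀⠿⠿⠿⠿⣿⠒⠀⠀⠀
⠀⠀⣿⠒⠴⣿⣿⠀⠀⠀⠀
⠀⠀⠀⠀⠀⠀⠀⠀⠀⠀⠀

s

⠀⣿⣿⠂⠂⣿⣿⠀⠀⠀⠀
⠀⠒⠒⣿⠒⠒⠒⠀⠀⠀⠀
⠀⠒⠒⠂⣿⣿⠂⠂⠀⠀⠀
⠀⠴⠒⠒⠒⠿⠴⠂⠀⠀⠀
⠀⣿⠒⠴⣿⣿⠴⣿⠀⠀⠀
⠀⠒⠿⠂⠂⣾⠂⣿⠀⠀⠀
⠀⠀⠒⠿⠒⠒⠒⠿⠀⠀⠀
⠀⠀⠿⠿⠿⠿⣿⠒⠀⠀⠀
⠀⠀⣿⠒⠴⣿⣿⠀⠀⠀⠀
⠀⠀⠀⠀⠀⠀⠀⠀⠀⠀⠀
⠀⠀⠀⠀⠀⠀⠀⠀⠀⠀⠀

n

⠀⠒⣿⠒⠴⠂⠂⠀⠀⠀⠀
⠀⣿⣿⠂⠂⣿⣿⠀⠀⠀⠀
⠀⠒⠒⣿⠒⠒⠒⠀⠀⠀⠀
⠀⠒⠒⠂⣿⣿⠂⠂⠀⠀⠀
⠀⠴⠒⠒⠒⠿⠴⠂⠀⠀⠀
⠀⣿⠒⠴⣿⣾⠴⣿⠀⠀⠀
⠀⠒⠿⠂⠂⣿⠂⣿⠀⠀⠀
⠀⠀⠒⠿⠒⠒⠒⠿⠀⠀⠀
⠀⠀⠿⠿⠿⠿⣿⠒⠀⠀⠀
⠀⠀⣿⠒⠴⣿⣿⠀⠀⠀⠀
⠀⠀⠀⠀⠀⠀⠀⠀⠀⠀⠀

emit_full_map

⠒⣿⠒⠴⠂⠂⠀
⣿⣿⠂⠂⣿⣿⠀
⠒⠒⣿⠒⠒⠒⠀
⠒⠒⠂⣿⣿⠂⠂
⠴⠒⠒⠒⠿⠴⠂
⣿⠒⠴⣿⣾⠴⣿
⠒⠿⠂⠂⣿⠂⣿
⠀⠒⠿⠒⠒⠒⠿
⠀⠿⠿⠿⠿⣿⠒
⠀⣿⠒⠴⣿⣿⠀

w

⠀⠀⠒⣿⠒⠴⠂⠂⠀⠀⠀
⠀⠀⣿⣿⠂⠂⣿⣿⠀⠀⠀
⠀⠀⠒⠒⣿⠒⠒⠒⠀⠀⠀
⠀⠀⠒⠒⠂⣿⣿⠂⠂⠀⠀
⠀⠀⠴⠒⠒⠒⠿⠴⠂⠀⠀
⠀⠀⣿⠒⠴⣾⣿⠴⣿⠀⠀
⠀⠀⠒⠿⠂⠂⣿⠂⣿⠀⠀
⠀⠀⠀⠒⠿⠒⠒⠒⠿⠀⠀
⠀⠀⠀⠿⠿⠿⠿⣿⠒⠀⠀
⠀⠀⠀⣿⠒⠴⣿⣿⠀⠀⠀
⠀⠀⠀⠀⠀⠀⠀⠀⠀⠀⠀

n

⠀⠀⠀⠀⠀⠀⠀⠀⠀⠀⠀
⠀⠀⠒⣿⠒⠴⠂⠂⠀⠀⠀
⠀⠀⣿⣿⠂⠂⣿⣿⠀⠀⠀
⠀⠀⠒⠒⣿⠒⠒⠒⠀⠀⠀
⠀⠀⠒⠒⠂⣿⣿⠂⠂⠀⠀
⠀⠀⠴⠒⠒⣾⠿⠴⠂⠀⠀
⠀⠀⣿⠒⠴⣿⣿⠴⣿⠀⠀
⠀⠀⠒⠿⠂⠂⣿⠂⣿⠀⠀
⠀⠀⠀⠒⠿⠒⠒⠒⠿⠀⠀
⠀⠀⠀⠿⠿⠿⠿⣿⠒⠀⠀
⠀⠀⠀⣿⠒⠴⣿⣿⠀⠀⠀

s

⠀⠀⠒⣿⠒⠴⠂⠂⠀⠀⠀
⠀⠀⣿⣿⠂⠂⣿⣿⠀⠀⠀
⠀⠀⠒⠒⣿⠒⠒⠒⠀⠀⠀
⠀⠀⠒⠒⠂⣿⣿⠂⠂⠀⠀
⠀⠀⠴⠒⠒⠒⠿⠴⠂⠀⠀
⠀⠀⣿⠒⠴⣾⣿⠴⣿⠀⠀
⠀⠀⠒⠿⠂⠂⣿⠂⣿⠀⠀
⠀⠀⠀⠒⠿⠒⠒⠒⠿⠀⠀
⠀⠀⠀⠿⠿⠿⠿⣿⠒⠀⠀
⠀⠀⠀⣿⠒⠴⣿⣿⠀⠀⠀
⠀⠀⠀⠀⠀⠀⠀⠀⠀⠀⠀
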